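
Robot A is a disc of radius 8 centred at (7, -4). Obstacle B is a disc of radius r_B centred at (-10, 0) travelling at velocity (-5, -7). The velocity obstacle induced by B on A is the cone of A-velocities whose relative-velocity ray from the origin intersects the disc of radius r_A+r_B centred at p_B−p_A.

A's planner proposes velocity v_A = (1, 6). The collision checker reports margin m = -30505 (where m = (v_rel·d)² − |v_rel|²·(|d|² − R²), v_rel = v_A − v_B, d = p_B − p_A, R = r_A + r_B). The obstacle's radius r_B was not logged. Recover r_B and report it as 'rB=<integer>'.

m = -30505
d = (-17, 4);  v_rel = (6, 13),  |v_rel|² = 205
v_rel×d = (6)·(4) − (13)·(-17) = 245
since m = R²·205 − 245²:  R² = (60025 + -30505) / 205 = 144
R = √144 = 12  ⇒  r_B = 12 − 8 = 4

rB=4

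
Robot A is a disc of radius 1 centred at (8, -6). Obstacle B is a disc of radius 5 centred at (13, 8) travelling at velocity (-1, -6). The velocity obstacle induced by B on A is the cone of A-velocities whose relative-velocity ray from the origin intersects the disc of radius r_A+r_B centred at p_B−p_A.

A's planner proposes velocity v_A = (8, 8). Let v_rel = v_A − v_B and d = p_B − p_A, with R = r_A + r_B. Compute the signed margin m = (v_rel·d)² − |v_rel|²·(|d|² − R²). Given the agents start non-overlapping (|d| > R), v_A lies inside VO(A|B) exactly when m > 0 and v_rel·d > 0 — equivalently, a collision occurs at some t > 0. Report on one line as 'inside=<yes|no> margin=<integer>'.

d = (5, 14),  |d|² = 221;  R = 1+5 = 6,  c = 221−6² = 185
v_rel = (9, 14),  |v_rel|² = 277;  v_rel·d = (9)·(5) + (14)·(14) = 241
277·t² − 482·t + 185 = 0  ⇒  m = 241² − 277·185 = 6836
m = 6836 > 0,  v_rel·d = 241 > 0  ⇒  inside

inside=yes margin=6836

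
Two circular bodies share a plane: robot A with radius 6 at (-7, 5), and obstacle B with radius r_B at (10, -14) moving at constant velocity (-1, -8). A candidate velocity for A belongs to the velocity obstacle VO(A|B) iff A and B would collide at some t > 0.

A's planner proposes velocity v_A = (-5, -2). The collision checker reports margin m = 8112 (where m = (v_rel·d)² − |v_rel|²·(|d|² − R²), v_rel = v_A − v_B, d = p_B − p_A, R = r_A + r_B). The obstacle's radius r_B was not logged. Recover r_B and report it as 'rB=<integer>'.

m = 8112
d = (17, -19);  v_rel = (-4, 6),  |v_rel|² = 52
v_rel×d = (-4)·(-19) − (6)·(17) = -26
since m = R²·52 − (-26)²:  R² = (676 + 8112) / 52 = 169
R = √169 = 13  ⇒  r_B = 13 − 6 = 7

rB=7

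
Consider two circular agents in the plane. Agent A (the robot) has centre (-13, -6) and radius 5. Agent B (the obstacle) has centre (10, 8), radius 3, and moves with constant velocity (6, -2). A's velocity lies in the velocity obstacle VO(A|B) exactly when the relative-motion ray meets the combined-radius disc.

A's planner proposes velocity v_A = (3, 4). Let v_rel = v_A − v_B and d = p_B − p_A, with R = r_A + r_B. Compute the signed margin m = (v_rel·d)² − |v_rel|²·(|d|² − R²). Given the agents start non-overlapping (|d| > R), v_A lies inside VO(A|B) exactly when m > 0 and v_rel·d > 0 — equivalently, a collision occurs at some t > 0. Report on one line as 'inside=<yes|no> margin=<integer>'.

d = (23, 14),  |d|² = 725;  R = 5+3 = 8,  c = 725−8² = 661
v_rel = (-3, 6),  |v_rel|² = 45;  v_rel·d = (-3)·(23) + (6)·(14) = 15
45·t² − 30·t + 661 = 0  ⇒  m = 15² − 45·661 = -29520
m = -29520 < 0,  v_rel·d = 15 > 0  ⇒  outside

inside=no margin=-29520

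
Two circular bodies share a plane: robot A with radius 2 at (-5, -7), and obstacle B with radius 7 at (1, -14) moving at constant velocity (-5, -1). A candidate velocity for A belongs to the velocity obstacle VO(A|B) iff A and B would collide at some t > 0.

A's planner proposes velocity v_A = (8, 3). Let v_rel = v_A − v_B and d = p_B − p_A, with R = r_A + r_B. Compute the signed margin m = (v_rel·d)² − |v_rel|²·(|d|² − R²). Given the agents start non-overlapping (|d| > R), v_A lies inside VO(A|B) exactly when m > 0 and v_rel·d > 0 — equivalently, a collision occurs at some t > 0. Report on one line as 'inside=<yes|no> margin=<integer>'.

d = (6, -7),  |d|² = 85;  R = 2+7 = 9,  c = 85−9² = 4
v_rel = (13, 4),  |v_rel|² = 185;  v_rel·d = (13)·(6) + (4)·(-7) = 50
185·t² − 100·t + 4 = 0  ⇒  m = 50² − 185·4 = 1760
m = 1760 > 0,  v_rel·d = 50 > 0  ⇒  inside

inside=yes margin=1760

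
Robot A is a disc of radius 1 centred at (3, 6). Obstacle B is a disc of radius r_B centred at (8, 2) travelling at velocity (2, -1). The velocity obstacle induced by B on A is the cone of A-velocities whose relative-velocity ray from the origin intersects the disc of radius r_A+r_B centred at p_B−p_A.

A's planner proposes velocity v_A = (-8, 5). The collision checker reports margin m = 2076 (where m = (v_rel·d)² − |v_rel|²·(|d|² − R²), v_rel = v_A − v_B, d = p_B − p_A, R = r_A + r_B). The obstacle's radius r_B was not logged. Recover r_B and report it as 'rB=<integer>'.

m = 2076
d = (5, -4);  v_rel = (-10, 6),  |v_rel|² = 136
v_rel×d = (-10)·(-4) − (6)·(5) = 10
since m = R²·136 − 10²:  R² = (100 + 2076) / 136 = 16
R = √16 = 4  ⇒  r_B = 4 − 1 = 3

rB=3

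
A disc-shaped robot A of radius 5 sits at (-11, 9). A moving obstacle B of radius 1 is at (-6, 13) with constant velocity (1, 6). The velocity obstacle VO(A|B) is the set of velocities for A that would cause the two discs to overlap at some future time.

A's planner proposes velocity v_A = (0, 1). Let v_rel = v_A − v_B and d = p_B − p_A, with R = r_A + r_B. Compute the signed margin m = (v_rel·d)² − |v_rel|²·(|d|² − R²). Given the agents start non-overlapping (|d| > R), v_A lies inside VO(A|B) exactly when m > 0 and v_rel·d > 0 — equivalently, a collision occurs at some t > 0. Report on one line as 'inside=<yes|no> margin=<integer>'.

d = (5, 4),  |d|² = 41;  R = 5+1 = 6,  c = 41−6² = 5
v_rel = (-1, -5),  |v_rel|² = 26;  v_rel·d = (-1)·(5) + (-5)·(4) = -25
26·t² + 50·t + 5 = 0  ⇒  m = (-25)² − 26·5 = 495
m = 495 > 0,  v_rel·d = -25 < 0  ⇒  outside

inside=no margin=495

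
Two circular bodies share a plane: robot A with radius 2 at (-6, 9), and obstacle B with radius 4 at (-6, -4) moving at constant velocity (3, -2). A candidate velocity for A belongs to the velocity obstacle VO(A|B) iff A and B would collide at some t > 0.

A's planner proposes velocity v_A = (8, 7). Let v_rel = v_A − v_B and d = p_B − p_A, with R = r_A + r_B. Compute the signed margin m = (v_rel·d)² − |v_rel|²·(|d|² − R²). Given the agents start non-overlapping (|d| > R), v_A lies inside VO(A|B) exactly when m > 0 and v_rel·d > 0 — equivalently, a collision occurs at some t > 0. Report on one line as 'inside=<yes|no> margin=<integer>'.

d = (0, -13),  |d|² = 169;  R = 2+4 = 6,  c = 169−6² = 133
v_rel = (5, 9),  |v_rel|² = 106;  v_rel·d = (5)·(0) + (9)·(-13) = -117
106·t² + 234·t + 133 = 0  ⇒  m = (-117)² − 106·133 = -409
m = -409 < 0,  v_rel·d = -117 < 0  ⇒  outside

inside=no margin=-409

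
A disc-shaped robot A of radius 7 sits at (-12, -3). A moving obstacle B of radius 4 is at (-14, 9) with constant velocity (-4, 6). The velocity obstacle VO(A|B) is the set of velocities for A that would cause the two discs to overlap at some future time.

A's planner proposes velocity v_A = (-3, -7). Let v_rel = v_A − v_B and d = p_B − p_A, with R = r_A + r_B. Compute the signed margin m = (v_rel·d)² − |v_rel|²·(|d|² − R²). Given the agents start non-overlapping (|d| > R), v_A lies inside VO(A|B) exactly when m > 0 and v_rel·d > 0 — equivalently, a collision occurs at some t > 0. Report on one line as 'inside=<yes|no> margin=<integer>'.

d = (-2, 12),  |d|² = 148;  R = 7+4 = 11,  c = 148−11² = 27
v_rel = (1, -13),  |v_rel|² = 170;  v_rel·d = (1)·(-2) + (-13)·(12) = -158
170·t² + 316·t + 27 = 0  ⇒  m = (-158)² − 170·27 = 20374
m = 20374 > 0,  v_rel·d = -158 < 0  ⇒  outside

inside=no margin=20374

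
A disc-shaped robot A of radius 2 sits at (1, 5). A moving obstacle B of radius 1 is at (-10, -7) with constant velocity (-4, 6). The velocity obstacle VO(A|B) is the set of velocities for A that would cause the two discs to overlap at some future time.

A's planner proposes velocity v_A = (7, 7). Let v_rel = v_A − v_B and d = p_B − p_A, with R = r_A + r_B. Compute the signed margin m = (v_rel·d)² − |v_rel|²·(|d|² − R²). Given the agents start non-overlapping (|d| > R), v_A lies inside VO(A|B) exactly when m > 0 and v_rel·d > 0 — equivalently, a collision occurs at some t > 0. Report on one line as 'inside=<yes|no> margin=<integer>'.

d = (-11, -12),  |d|² = 265;  R = 2+1 = 3,  c = 265−3² = 256
v_rel = (11, 1),  |v_rel|² = 122;  v_rel·d = (11)·(-11) + (1)·(-12) = -133
122·t² + 266·t + 256 = 0  ⇒  m = (-133)² − 122·256 = -13543
m = -13543 < 0,  v_rel·d = -133 < 0  ⇒  outside

inside=no margin=-13543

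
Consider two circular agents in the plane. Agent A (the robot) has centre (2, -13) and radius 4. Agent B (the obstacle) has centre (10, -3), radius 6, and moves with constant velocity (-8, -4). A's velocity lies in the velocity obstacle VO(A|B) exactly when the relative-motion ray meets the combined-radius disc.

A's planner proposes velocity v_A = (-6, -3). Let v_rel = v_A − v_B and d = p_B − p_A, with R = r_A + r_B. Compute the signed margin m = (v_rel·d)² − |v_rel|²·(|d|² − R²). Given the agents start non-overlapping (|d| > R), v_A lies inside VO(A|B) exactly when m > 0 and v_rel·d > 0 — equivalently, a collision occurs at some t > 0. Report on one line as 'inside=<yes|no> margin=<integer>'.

d = (8, 10),  |d|² = 164;  R = 4+6 = 10,  c = 164−10² = 64
v_rel = (2, 1),  |v_rel|² = 5;  v_rel·d = (2)·(8) + (1)·(10) = 26
5·t² − 52·t + 64 = 0  ⇒  m = 26² − 5·64 = 356
m = 356 > 0,  v_rel·d = 26 > 0  ⇒  inside

inside=yes margin=356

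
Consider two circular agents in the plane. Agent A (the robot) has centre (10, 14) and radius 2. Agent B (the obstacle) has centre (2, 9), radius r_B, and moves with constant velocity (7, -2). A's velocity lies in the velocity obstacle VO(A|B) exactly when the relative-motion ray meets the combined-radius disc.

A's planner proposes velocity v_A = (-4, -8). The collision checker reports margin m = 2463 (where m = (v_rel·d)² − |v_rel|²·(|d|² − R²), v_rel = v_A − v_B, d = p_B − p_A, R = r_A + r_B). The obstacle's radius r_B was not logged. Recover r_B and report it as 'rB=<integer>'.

m = 2463
d = (-8, -5);  v_rel = (-11, -6),  |v_rel|² = 157
v_rel×d = (-11)·(-5) − (-6)·(-8) = 7
since m = R²·157 − 7²:  R² = (49 + 2463) / 157 = 16
R = √16 = 4  ⇒  r_B = 4 − 2 = 2

rB=2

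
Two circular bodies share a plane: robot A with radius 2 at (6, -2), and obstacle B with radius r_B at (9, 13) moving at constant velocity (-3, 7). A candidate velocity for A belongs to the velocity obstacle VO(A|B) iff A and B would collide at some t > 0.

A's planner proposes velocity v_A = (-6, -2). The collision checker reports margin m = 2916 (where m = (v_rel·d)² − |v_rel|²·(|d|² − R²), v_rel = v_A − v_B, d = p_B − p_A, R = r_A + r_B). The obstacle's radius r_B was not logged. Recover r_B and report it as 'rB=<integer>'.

m = 2916
d = (3, 15);  v_rel = (-3, -9),  |v_rel|² = 90
v_rel×d = (-3)·(15) − (-9)·(3) = -18
since m = R²·90 − (-18)²:  R² = (324 + 2916) / 90 = 36
R = √36 = 6  ⇒  r_B = 6 − 2 = 4

rB=4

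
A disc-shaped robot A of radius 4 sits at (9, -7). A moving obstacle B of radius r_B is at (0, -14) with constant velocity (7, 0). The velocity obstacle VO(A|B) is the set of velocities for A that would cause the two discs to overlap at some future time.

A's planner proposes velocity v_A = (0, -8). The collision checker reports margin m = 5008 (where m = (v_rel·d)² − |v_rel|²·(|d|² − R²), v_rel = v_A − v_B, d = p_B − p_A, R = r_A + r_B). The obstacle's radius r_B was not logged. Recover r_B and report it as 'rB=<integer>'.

m = 5008
d = (-9, -7);  v_rel = (-7, -8),  |v_rel|² = 113
v_rel×d = (-7)·(-7) − (-8)·(-9) = -23
since m = R²·113 − (-23)²:  R² = (529 + 5008) / 113 = 49
R = √49 = 7  ⇒  r_B = 7 − 4 = 3

rB=3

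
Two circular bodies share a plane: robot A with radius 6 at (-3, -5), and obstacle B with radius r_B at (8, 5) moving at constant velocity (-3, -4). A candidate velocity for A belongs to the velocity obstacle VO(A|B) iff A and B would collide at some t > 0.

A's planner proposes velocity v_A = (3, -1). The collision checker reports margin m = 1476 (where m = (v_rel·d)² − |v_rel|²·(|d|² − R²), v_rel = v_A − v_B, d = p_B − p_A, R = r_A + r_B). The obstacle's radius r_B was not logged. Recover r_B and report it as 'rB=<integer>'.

m = 1476
d = (11, 10);  v_rel = (6, 3),  |v_rel|² = 45
v_rel×d = (6)·(10) − (3)·(11) = 27
since m = R²·45 − 27²:  R² = (729 + 1476) / 45 = 49
R = √49 = 7  ⇒  r_B = 7 − 6 = 1

rB=1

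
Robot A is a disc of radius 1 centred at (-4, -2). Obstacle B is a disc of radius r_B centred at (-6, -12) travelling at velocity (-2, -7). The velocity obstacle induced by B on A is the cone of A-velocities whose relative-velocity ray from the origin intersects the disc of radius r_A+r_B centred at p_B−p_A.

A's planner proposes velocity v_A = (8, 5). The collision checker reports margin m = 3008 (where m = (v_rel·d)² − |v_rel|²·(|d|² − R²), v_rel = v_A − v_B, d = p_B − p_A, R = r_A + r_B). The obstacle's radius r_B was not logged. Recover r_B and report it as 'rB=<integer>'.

m = 3008
d = (-2, -10);  v_rel = (10, 12),  |v_rel|² = 244
v_rel×d = (10)·(-10) − (12)·(-2) = -76
since m = R²·244 − (-76)²:  R² = (5776 + 3008) / 244 = 36
R = √36 = 6  ⇒  r_B = 6 − 1 = 5

rB=5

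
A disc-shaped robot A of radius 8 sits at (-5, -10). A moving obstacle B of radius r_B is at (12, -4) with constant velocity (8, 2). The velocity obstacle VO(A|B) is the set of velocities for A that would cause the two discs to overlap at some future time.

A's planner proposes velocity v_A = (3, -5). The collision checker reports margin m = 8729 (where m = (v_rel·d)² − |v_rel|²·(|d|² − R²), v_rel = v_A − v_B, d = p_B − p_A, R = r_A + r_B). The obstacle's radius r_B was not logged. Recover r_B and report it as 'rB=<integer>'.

m = 8729
d = (17, 6);  v_rel = (-5, -7),  |v_rel|² = 74
v_rel×d = (-5)·(6) − (-7)·(17) = 89
since m = R²·74 − 89²:  R² = (7921 + 8729) / 74 = 225
R = √225 = 15  ⇒  r_B = 15 − 8 = 7

rB=7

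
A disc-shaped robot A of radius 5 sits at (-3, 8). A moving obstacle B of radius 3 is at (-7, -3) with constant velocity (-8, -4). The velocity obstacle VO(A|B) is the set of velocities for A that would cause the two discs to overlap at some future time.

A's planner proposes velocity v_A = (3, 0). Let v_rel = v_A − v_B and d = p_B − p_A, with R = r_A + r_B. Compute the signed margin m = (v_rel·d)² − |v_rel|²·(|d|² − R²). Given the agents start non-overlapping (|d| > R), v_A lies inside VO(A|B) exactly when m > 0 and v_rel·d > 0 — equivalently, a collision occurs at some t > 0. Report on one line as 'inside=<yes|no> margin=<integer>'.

d = (-4, -11),  |d|² = 137;  R = 5+3 = 8,  c = 137−8² = 73
v_rel = (11, 4),  |v_rel|² = 137;  v_rel·d = (11)·(-4) + (4)·(-11) = -88
137·t² + 176·t + 73 = 0  ⇒  m = (-88)² − 137·73 = -2257
m = -2257 < 0,  v_rel·d = -88 < 0  ⇒  outside

inside=no margin=-2257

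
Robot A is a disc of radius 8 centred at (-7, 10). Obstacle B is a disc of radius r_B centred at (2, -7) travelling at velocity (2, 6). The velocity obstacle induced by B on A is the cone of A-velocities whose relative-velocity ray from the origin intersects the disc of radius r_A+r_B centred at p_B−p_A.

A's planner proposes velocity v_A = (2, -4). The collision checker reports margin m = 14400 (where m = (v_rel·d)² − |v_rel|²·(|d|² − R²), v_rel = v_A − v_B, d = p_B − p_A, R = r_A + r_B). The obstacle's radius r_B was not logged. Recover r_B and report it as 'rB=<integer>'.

m = 14400
d = (9, -17);  v_rel = (0, -10),  |v_rel|² = 100
v_rel×d = (0)·(-17) − (-10)·(9) = 90
since m = R²·100 − 90²:  R² = (8100 + 14400) / 100 = 225
R = √225 = 15  ⇒  r_B = 15 − 8 = 7

rB=7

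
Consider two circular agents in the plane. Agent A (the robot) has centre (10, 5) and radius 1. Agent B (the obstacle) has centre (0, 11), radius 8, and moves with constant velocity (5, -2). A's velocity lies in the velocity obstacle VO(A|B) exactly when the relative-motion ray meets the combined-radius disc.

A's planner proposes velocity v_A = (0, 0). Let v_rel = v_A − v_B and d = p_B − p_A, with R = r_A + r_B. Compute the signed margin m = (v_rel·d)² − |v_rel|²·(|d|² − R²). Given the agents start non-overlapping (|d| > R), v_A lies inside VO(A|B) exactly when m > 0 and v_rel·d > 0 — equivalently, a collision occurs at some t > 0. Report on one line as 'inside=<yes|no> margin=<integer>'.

d = (-10, 6),  |d|² = 136;  R = 1+8 = 9,  c = 136−9² = 55
v_rel = (-5, 2),  |v_rel|² = 29;  v_rel·d = (-5)·(-10) + (2)·(6) = 62
29·t² − 124·t + 55 = 0  ⇒  m = 62² − 29·55 = 2249
m = 2249 > 0,  v_rel·d = 62 > 0  ⇒  inside

inside=yes margin=2249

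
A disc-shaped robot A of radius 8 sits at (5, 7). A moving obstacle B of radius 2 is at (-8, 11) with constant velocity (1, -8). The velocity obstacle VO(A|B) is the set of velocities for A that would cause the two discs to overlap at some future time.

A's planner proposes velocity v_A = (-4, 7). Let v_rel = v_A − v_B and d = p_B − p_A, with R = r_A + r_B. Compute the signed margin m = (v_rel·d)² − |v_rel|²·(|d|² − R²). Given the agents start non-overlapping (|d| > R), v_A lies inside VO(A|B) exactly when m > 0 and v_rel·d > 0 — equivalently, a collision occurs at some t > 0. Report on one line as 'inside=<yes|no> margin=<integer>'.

d = (-13, 4),  |d|² = 185;  R = 8+2 = 10,  c = 185−10² = 85
v_rel = (-5, 15),  |v_rel|² = 250;  v_rel·d = (-5)·(-13) + (15)·(4) = 125
250·t² − 250·t + 85 = 0  ⇒  m = 125² − 250·85 = -5625
m = -5625 < 0,  v_rel·d = 125 > 0  ⇒  outside

inside=no margin=-5625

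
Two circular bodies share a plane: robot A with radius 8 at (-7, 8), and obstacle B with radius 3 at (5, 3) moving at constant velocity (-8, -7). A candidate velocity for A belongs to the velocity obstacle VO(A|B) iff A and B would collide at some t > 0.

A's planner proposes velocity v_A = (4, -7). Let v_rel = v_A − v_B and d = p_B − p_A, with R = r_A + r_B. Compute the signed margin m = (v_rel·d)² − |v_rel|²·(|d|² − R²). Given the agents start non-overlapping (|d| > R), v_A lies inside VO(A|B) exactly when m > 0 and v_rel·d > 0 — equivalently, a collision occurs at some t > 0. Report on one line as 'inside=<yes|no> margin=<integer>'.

d = (12, -5),  |d|² = 169;  R = 8+3 = 11,  c = 169−11² = 48
v_rel = (12, 0),  |v_rel|² = 144;  v_rel·d = (12)·(12) + (0)·(-5) = 144
144·t² − 288·t + 48 = 0  ⇒  m = 144² − 144·48 = 13824
m = 13824 > 0,  v_rel·d = 144 > 0  ⇒  inside

inside=yes margin=13824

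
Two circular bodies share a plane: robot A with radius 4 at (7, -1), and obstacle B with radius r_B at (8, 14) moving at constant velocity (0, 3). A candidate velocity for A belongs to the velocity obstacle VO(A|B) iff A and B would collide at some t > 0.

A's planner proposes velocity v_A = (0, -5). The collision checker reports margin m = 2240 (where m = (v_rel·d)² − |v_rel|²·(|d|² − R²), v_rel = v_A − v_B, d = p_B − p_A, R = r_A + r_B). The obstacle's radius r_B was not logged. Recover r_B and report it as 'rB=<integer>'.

m = 2240
d = (1, 15);  v_rel = (0, -8),  |v_rel|² = 64
v_rel×d = (0)·(15) − (-8)·(1) = 8
since m = R²·64 − 8²:  R² = (64 + 2240) / 64 = 36
R = √36 = 6  ⇒  r_B = 6 − 4 = 2

rB=2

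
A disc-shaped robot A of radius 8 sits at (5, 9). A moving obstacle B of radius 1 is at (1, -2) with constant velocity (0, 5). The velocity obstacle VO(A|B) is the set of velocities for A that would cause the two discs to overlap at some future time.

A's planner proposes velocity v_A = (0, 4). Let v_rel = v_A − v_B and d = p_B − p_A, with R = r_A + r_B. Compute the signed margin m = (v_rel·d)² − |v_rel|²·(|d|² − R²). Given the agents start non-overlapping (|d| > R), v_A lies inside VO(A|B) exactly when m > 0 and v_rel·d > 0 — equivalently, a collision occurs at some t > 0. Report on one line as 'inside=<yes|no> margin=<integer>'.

d = (-4, -11),  |d|² = 137;  R = 8+1 = 9,  c = 137−9² = 56
v_rel = (0, -1),  |v_rel|² = 1;  v_rel·d = (0)·(-4) + (-1)·(-11) = 11
1·t² − 22·t + 56 = 0  ⇒  m = 11² − 1·56 = 65
m = 65 > 0,  v_rel·d = 11 > 0  ⇒  inside

inside=yes margin=65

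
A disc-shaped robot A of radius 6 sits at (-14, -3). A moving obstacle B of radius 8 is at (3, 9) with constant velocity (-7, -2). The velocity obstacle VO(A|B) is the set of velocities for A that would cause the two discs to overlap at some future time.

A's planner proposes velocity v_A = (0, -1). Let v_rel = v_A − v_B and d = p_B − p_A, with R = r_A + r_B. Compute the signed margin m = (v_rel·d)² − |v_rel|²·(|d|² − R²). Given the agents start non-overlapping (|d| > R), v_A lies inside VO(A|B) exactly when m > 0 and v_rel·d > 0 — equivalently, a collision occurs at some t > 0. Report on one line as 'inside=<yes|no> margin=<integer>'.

d = (17, 12),  |d|² = 433;  R = 6+8 = 14,  c = 433−14² = 237
v_rel = (7, 1),  |v_rel|² = 50;  v_rel·d = (7)·(17) + (1)·(12) = 131
50·t² − 262·t + 237 = 0  ⇒  m = 131² − 50·237 = 5311
m = 5311 > 0,  v_rel·d = 131 > 0  ⇒  inside

inside=yes margin=5311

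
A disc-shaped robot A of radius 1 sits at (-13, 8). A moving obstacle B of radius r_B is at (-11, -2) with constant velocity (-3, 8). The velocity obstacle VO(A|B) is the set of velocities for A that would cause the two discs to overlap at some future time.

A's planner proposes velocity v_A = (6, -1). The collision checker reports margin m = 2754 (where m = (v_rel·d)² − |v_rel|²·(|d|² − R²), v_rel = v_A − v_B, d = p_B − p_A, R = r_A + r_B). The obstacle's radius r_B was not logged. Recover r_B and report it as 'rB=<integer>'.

m = 2754
d = (2, -10);  v_rel = (9, -9),  |v_rel|² = 162
v_rel×d = (9)·(-10) − (-9)·(2) = -72
since m = R²·162 − (-72)²:  R² = (5184 + 2754) / 162 = 49
R = √49 = 7  ⇒  r_B = 7 − 1 = 6

rB=6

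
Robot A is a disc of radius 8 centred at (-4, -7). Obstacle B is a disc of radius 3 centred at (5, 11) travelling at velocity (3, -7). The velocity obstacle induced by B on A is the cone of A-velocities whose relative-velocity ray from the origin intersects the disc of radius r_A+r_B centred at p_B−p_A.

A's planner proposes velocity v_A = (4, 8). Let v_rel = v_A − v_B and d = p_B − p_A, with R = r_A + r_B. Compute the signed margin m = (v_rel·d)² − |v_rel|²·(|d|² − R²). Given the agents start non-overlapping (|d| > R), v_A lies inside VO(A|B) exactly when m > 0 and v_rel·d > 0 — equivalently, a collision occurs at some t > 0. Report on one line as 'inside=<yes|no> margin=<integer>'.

d = (9, 18),  |d|² = 405;  R = 8+3 = 11,  c = 405−11² = 284
v_rel = (1, 15),  |v_rel|² = 226;  v_rel·d = (1)·(9) + (15)·(18) = 279
226·t² − 558·t + 284 = 0  ⇒  m = 279² − 226·284 = 13657
m = 13657 > 0,  v_rel·d = 279 > 0  ⇒  inside

inside=yes margin=13657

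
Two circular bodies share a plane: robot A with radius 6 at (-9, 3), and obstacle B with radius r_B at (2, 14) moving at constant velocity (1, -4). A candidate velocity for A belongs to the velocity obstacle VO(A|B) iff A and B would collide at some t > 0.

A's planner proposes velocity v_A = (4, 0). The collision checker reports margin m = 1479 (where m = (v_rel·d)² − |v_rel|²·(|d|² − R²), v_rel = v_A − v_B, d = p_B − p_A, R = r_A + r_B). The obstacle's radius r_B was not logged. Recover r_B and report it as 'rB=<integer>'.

m = 1479
d = (11, 11);  v_rel = (3, 4),  |v_rel|² = 25
v_rel×d = (3)·(11) − (4)·(11) = -11
since m = R²·25 − (-11)²:  R² = (121 + 1479) / 25 = 64
R = √64 = 8  ⇒  r_B = 8 − 6 = 2

rB=2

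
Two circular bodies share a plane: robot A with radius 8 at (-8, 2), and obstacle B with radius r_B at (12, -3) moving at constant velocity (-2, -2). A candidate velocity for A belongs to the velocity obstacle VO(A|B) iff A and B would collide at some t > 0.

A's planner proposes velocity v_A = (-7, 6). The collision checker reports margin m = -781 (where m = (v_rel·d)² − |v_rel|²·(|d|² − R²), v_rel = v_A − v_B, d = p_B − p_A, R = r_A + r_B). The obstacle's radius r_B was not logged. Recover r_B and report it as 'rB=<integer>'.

m = -781
d = (20, -5);  v_rel = (-5, 8),  |v_rel|² = 89
v_rel×d = (-5)·(-5) − (8)·(20) = -135
since m = R²·89 − (-135)²:  R² = (18225 + -781) / 89 = 196
R = √196 = 14  ⇒  r_B = 14 − 8 = 6

rB=6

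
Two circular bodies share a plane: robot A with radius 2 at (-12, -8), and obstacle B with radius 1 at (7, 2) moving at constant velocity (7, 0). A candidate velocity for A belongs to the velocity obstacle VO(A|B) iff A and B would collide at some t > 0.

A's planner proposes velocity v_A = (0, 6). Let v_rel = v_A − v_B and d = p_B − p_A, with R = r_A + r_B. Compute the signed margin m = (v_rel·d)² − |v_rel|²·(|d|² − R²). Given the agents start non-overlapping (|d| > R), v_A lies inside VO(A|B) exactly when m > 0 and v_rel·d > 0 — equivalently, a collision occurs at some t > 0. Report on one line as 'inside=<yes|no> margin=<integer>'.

d = (19, 10),  |d|² = 461;  R = 2+1 = 3,  c = 461−3² = 452
v_rel = (-7, 6),  |v_rel|² = 85;  v_rel·d = (-7)·(19) + (6)·(10) = -73
85·t² + 146·t + 452 = 0  ⇒  m = (-73)² − 85·452 = -33091
m = -33091 < 0,  v_rel·d = -73 < 0  ⇒  outside

inside=no margin=-33091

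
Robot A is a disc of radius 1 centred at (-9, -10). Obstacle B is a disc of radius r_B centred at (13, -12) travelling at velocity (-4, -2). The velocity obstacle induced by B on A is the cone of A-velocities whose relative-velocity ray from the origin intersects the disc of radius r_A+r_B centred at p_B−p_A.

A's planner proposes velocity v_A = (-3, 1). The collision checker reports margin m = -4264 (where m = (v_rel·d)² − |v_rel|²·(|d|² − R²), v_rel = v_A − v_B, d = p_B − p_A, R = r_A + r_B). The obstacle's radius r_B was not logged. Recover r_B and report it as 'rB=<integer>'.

m = -4264
d = (22, -2);  v_rel = (1, 3),  |v_rel|² = 10
v_rel×d = (1)·(-2) − (3)·(22) = -68
since m = R²·10 − (-68)²:  R² = (4624 + -4264) / 10 = 36
R = √36 = 6  ⇒  r_B = 6 − 1 = 5

rB=5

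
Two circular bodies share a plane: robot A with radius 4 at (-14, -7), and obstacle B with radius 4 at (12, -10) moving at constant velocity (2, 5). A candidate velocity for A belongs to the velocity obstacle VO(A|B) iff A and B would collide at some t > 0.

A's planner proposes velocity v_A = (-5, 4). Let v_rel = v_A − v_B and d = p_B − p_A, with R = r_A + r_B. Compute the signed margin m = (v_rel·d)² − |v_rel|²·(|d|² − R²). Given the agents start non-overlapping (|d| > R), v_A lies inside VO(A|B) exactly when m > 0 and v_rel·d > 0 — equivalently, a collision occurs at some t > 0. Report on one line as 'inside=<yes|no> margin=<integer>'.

d = (26, -3),  |d|² = 685;  R = 4+4 = 8,  c = 685−8² = 621
v_rel = (-7, -1),  |v_rel|² = 50;  v_rel·d = (-7)·(26) + (-1)·(-3) = -179
50·t² + 358·t + 621 = 0  ⇒  m = (-179)² − 50·621 = 991
m = 991 > 0,  v_rel·d = -179 < 0  ⇒  outside

inside=no margin=991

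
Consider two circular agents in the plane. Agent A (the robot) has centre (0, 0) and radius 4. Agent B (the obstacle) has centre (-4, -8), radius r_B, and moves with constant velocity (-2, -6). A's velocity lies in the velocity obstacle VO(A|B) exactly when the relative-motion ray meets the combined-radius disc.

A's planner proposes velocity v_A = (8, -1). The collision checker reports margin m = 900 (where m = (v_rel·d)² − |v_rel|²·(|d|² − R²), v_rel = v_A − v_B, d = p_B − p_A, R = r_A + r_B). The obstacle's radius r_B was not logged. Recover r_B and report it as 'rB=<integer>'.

m = 900
d = (-4, -8);  v_rel = (10, 5),  |v_rel|² = 125
v_rel×d = (10)·(-8) − (5)·(-4) = -60
since m = R²·125 − (-60)²:  R² = (3600 + 900) / 125 = 36
R = √36 = 6  ⇒  r_B = 6 − 4 = 2

rB=2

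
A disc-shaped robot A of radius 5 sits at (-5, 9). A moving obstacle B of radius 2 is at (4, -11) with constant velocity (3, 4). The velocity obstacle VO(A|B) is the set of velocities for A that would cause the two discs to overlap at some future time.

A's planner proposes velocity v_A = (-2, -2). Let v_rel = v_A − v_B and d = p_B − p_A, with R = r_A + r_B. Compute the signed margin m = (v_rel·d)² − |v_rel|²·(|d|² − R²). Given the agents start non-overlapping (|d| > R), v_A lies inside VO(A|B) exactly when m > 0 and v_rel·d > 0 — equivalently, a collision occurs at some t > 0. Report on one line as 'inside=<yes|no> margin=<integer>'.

d = (9, -20),  |d|² = 481;  R = 5+2 = 7,  c = 481−7² = 432
v_rel = (-5, -6),  |v_rel|² = 61;  v_rel·d = (-5)·(9) + (-6)·(-20) = 75
61·t² − 150·t + 432 = 0  ⇒  m = 75² − 61·432 = -20727
m = -20727 < 0,  v_rel·d = 75 > 0  ⇒  outside

inside=no margin=-20727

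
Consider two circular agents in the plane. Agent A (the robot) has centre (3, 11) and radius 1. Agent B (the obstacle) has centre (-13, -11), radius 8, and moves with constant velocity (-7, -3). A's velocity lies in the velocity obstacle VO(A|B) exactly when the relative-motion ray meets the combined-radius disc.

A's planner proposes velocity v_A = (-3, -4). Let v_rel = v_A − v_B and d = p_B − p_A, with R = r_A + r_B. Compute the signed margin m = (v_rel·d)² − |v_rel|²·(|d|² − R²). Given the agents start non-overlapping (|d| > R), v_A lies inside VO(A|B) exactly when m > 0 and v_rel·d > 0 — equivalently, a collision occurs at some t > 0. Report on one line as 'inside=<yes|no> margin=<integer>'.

d = (-16, -22),  |d|² = 740;  R = 1+8 = 9,  c = 740−9² = 659
v_rel = (4, -1),  |v_rel|² = 17;  v_rel·d = (4)·(-16) + (-1)·(-22) = -42
17·t² + 84·t + 659 = 0  ⇒  m = (-42)² − 17·659 = -9439
m = -9439 < 0,  v_rel·d = -42 < 0  ⇒  outside

inside=no margin=-9439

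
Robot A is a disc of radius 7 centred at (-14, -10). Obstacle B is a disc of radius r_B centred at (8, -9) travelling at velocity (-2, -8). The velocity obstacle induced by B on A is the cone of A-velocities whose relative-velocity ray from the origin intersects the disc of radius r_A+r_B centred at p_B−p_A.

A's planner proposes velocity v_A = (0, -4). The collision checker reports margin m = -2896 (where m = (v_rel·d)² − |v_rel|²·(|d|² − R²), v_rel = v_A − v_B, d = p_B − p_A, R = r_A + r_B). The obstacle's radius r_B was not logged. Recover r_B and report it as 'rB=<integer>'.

m = -2896
d = (22, 1);  v_rel = (2, 4),  |v_rel|² = 20
v_rel×d = (2)·(1) − (4)·(22) = -86
since m = R²·20 − (-86)²:  R² = (7396 + -2896) / 20 = 225
R = √225 = 15  ⇒  r_B = 15 − 7 = 8

rB=8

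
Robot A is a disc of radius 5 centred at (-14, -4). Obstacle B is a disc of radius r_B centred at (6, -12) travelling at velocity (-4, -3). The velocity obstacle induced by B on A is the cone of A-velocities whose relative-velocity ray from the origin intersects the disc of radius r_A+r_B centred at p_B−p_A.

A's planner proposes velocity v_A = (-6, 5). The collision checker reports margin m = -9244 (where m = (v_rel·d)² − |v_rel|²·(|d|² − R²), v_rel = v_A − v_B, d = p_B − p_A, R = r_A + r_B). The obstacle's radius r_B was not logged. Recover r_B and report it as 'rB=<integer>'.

m = -9244
d = (20, -8);  v_rel = (-2, 8),  |v_rel|² = 68
v_rel×d = (-2)·(-8) − (8)·(20) = -144
since m = R²·68 − (-144)²:  R² = (20736 + -9244) / 68 = 169
R = √169 = 13  ⇒  r_B = 13 − 5 = 8

rB=8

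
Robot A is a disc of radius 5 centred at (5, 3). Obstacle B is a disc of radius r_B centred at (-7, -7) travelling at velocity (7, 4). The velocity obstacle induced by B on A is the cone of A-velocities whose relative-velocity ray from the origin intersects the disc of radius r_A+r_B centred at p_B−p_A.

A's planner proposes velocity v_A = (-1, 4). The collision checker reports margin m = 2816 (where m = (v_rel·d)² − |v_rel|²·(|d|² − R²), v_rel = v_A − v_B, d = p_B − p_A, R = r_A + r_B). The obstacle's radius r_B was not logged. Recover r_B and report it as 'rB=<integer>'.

m = 2816
d = (-12, -10);  v_rel = (-8, 0),  |v_rel|² = 64
v_rel×d = (-8)·(-10) − (0)·(-12) = 80
since m = R²·64 − 80²:  R² = (6400 + 2816) / 64 = 144
R = √144 = 12  ⇒  r_B = 12 − 5 = 7

rB=7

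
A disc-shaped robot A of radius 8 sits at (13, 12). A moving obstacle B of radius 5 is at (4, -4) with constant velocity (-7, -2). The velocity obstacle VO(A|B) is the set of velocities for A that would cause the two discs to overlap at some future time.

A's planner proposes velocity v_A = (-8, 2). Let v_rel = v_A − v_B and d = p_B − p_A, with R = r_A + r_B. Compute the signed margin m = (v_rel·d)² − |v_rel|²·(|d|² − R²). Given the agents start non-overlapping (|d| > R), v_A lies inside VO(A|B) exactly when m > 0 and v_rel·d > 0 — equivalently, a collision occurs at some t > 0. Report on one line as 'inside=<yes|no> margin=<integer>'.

d = (-9, -16),  |d|² = 337;  R = 8+5 = 13,  c = 337−13² = 168
v_rel = (-1, 4),  |v_rel|² = 17;  v_rel·d = (-1)·(-9) + (4)·(-16) = -55
17·t² + 110·t + 168 = 0  ⇒  m = (-55)² − 17·168 = 169
m = 169 > 0,  v_rel·d = -55 < 0  ⇒  outside

inside=no margin=169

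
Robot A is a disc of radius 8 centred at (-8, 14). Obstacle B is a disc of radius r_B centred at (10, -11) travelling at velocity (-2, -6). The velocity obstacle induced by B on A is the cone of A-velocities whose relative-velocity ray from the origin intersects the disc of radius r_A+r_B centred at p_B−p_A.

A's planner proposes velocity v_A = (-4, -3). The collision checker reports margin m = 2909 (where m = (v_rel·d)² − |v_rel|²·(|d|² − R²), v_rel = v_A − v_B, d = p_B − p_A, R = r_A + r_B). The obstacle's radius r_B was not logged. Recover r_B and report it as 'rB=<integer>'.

m = 2909
d = (18, -25);  v_rel = (-2, 3),  |v_rel|² = 13
v_rel×d = (-2)·(-25) − (3)·(18) = -4
since m = R²·13 − (-4)²:  R² = (16 + 2909) / 13 = 225
R = √225 = 15  ⇒  r_B = 15 − 8 = 7

rB=7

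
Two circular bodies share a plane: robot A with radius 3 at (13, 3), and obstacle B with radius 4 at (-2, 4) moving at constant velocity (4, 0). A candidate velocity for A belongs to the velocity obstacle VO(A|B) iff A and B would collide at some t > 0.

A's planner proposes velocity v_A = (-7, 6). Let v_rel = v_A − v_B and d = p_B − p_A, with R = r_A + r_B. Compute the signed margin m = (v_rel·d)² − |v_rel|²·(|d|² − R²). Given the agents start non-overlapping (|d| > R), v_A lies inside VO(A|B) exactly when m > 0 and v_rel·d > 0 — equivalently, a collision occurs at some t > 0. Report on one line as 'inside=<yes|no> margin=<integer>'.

d = (-15, 1),  |d|² = 226;  R = 3+4 = 7,  c = 226−7² = 177
v_rel = (-11, 6),  |v_rel|² = 157;  v_rel·d = (-11)·(-15) + (6)·(1) = 171
157·t² − 342·t + 177 = 0  ⇒  m = 171² − 157·177 = 1452
m = 1452 > 0,  v_rel·d = 171 > 0  ⇒  inside

inside=yes margin=1452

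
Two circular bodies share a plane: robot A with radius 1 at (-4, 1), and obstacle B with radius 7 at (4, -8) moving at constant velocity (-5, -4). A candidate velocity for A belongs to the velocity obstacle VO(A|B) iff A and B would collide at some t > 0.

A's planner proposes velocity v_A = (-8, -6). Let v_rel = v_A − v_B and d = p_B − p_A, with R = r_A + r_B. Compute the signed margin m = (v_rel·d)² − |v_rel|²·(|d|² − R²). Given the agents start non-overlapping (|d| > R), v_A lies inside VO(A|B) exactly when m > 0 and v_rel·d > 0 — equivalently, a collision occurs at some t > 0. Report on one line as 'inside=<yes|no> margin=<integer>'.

d = (8, -9),  |d|² = 145;  R = 1+7 = 8,  c = 145−8² = 81
v_rel = (-3, -2),  |v_rel|² = 13;  v_rel·d = (-3)·(8) + (-2)·(-9) = -6
13·t² + 12·t + 81 = 0  ⇒  m = (-6)² − 13·81 = -1017
m = -1017 < 0,  v_rel·d = -6 < 0  ⇒  outside

inside=no margin=-1017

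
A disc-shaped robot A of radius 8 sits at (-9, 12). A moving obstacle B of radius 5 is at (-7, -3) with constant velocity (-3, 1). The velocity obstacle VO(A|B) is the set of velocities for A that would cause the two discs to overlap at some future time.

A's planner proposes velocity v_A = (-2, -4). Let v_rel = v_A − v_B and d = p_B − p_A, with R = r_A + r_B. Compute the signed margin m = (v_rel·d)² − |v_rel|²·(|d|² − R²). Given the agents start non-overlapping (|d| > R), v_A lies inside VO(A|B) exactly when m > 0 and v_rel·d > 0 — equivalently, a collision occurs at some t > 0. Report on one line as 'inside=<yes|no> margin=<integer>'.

d = (2, -15),  |d|² = 229;  R = 8+5 = 13,  c = 229−13² = 60
v_rel = (1, -5),  |v_rel|² = 26;  v_rel·d = (1)·(2) + (-5)·(-15) = 77
26·t² − 154·t + 60 = 0  ⇒  m = 77² − 26·60 = 4369
m = 4369 > 0,  v_rel·d = 77 > 0  ⇒  inside

inside=yes margin=4369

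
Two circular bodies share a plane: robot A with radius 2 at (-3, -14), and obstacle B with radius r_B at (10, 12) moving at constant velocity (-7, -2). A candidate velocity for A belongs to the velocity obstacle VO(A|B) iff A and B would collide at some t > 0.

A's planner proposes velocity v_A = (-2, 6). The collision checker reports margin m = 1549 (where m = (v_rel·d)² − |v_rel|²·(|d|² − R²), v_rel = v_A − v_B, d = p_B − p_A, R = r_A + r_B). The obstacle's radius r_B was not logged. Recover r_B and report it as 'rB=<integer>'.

m = 1549
d = (13, 26);  v_rel = (5, 8),  |v_rel|² = 89
v_rel×d = (5)·(26) − (8)·(13) = 26
since m = R²·89 − 26²:  R² = (676 + 1549) / 89 = 25
R = √25 = 5  ⇒  r_B = 5 − 2 = 3

rB=3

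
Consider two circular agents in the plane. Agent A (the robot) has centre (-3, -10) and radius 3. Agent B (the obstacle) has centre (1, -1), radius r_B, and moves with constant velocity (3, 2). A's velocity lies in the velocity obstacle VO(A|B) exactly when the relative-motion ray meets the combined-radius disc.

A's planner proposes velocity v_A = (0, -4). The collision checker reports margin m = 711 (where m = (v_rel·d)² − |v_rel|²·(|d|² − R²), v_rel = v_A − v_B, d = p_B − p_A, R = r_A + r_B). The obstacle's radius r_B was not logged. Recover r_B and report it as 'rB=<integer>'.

m = 711
d = (4, 9);  v_rel = (-3, -6),  |v_rel|² = 45
v_rel×d = (-3)·(9) − (-6)·(4) = -3
since m = R²·45 − (-3)²:  R² = (9 + 711) / 45 = 16
R = √16 = 4  ⇒  r_B = 4 − 3 = 1

rB=1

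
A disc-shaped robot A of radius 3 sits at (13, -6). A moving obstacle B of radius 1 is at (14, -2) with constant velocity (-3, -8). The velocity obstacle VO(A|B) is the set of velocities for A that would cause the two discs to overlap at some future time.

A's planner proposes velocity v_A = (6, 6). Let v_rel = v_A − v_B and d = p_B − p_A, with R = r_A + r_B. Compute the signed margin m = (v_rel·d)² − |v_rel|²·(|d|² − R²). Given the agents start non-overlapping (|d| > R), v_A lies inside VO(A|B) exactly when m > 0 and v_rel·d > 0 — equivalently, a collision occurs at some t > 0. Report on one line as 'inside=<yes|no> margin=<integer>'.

d = (1, 4),  |d|² = 17;  R = 3+1 = 4,  c = 17−4² = 1
v_rel = (9, 14),  |v_rel|² = 277;  v_rel·d = (9)·(1) + (14)·(4) = 65
277·t² − 130·t + 1 = 0  ⇒  m = 65² − 277·1 = 3948
m = 3948 > 0,  v_rel·d = 65 > 0  ⇒  inside

inside=yes margin=3948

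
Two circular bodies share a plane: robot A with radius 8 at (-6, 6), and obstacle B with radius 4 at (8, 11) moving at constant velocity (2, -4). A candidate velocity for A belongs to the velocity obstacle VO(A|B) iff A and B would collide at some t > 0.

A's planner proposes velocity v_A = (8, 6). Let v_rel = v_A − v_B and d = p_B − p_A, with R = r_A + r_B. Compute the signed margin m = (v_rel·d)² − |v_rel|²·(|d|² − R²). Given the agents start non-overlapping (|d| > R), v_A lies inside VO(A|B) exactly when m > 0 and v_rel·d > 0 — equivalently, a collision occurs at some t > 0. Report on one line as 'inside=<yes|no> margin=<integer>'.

d = (14, 5),  |d|² = 221;  R = 8+4 = 12,  c = 221−12² = 77
v_rel = (6, 10),  |v_rel|² = 136;  v_rel·d = (6)·(14) + (10)·(5) = 134
136·t² − 268·t + 77 = 0  ⇒  m = 134² − 136·77 = 7484
m = 7484 > 0,  v_rel·d = 134 > 0  ⇒  inside

inside=yes margin=7484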